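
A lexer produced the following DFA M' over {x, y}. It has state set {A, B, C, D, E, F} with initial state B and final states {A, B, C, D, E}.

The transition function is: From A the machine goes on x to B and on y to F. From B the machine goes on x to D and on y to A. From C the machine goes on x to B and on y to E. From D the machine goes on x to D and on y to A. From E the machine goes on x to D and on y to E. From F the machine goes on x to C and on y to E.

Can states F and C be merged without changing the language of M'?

All states are reachable from the start state.
P0 = {A,B,C,D,E} | {F}.
Refine {A,B,C,D,E} on symbol y: members go to different blocks, giving {B,C,D,E} and {A}.
On input y, block {B,C,D,E} splits into {B,D} and {C,E}.
No further refinement is possible. Final partition (4 blocks): {B,D} | {F} | {A} | {C,E}.
F and C end up in different blocks, so they are distinguishable. For instance, the string 'ε' is accepted from only C.

No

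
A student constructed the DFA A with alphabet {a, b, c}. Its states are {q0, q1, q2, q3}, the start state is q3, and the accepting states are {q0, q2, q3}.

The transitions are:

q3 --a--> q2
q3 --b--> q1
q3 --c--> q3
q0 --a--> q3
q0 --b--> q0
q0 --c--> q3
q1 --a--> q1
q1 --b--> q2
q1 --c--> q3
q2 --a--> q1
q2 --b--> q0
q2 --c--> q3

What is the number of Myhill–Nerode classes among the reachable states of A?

Every state is reachable, so we keep all 4.
Initial partition by acceptance: {q0,q2,q3} | {q1}.
Refine {q0,q2,q3} on symbol a: members go to different blocks, giving {q0,q3} and {q2}.
Refine {q0,q3} on symbol a: members go to different blocks, giving {q0} and {q3}.
The partition is now stable with 4 blocks: {q0} | {q1} | {q2} | {q3}.

4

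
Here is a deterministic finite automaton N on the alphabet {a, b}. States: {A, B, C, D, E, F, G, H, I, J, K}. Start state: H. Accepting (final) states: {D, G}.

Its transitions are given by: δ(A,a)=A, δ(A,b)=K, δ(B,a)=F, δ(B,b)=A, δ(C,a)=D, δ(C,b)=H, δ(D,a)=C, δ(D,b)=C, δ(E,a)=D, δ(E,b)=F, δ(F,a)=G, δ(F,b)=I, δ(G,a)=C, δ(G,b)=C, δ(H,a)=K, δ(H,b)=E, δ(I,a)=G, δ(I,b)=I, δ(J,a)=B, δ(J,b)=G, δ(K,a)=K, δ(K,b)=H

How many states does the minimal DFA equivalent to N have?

States {A,B,J} cannot be reached from the start state, so discard them.
Initial partition by acceptance: {D,G} | {C,E,F,H,I,K}.
On input a, block {C,E,F,H,I,K} splits into {C,E,F,I} and {H,K}.
On input b, block {C,E,F,I} splits into {E,F,I} and {C}.
On input b, block {H,K} splits into {H} and {K}.
The partition is now stable with 5 blocks: {D,G} | {E,F,I} | {H} | {C} | {K}.

5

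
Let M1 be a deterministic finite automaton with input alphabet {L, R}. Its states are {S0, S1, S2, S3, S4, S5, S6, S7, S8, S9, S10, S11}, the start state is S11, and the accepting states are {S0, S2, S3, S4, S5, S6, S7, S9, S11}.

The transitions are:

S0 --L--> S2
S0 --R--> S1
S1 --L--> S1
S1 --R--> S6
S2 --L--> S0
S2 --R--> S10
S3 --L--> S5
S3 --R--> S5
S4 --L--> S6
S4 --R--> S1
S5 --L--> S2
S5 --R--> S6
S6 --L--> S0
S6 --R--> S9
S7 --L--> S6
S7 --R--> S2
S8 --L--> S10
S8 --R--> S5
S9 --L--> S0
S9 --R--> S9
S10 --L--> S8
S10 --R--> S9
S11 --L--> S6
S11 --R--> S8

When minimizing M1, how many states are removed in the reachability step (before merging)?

3

BFS from S11 reaches {S0, S1, S2, S5, S6, S8, S9, S10, S11}; the 3 state(s) S3, S4, S7 are never visited.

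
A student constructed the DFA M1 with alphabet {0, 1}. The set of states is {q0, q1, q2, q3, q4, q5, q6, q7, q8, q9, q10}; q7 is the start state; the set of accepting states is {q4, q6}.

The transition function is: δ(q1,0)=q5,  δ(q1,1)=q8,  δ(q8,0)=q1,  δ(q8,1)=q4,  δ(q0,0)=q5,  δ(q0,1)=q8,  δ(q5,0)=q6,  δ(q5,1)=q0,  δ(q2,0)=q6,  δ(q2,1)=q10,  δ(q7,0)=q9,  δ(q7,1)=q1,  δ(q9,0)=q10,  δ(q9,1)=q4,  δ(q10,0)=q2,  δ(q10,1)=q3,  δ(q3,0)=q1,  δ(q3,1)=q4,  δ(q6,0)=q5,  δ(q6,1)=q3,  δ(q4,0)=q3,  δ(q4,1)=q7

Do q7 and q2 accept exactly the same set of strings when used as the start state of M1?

Initial partition by acceptance: {q4,q6} | {q0,q1,q2,q3,q5,q7,q8,q9,q10}.
Refine {q0,q1,q2,q3,q5,q7,q8,q9,q10} on symbol 0: members go to different blocks, giving {q0,q1,q3,q7,q8,q9,q10} and {q2,q5}.
Split {q4,q6} by δ(·,0) → {q4} and {q6}.
Split {q0,q1,q3,q7,q8,q9,q10} by δ(·,0) → {q3,q7,q8,q9} and {q0,q1,q10}.
On input 0, block {q3,q7,q8,q9} splits into {q3,q8,q9} and {q7}.
No further refinement is possible. Final partition (6 blocks): {q4} | {q3,q8,q9} | {q2,q5} | {q6} | {q0,q1,q10} | {q7}.
q7 and q2 end up in different blocks, so they are distinguishable. For instance, the string '0' is accepted from only q2.

No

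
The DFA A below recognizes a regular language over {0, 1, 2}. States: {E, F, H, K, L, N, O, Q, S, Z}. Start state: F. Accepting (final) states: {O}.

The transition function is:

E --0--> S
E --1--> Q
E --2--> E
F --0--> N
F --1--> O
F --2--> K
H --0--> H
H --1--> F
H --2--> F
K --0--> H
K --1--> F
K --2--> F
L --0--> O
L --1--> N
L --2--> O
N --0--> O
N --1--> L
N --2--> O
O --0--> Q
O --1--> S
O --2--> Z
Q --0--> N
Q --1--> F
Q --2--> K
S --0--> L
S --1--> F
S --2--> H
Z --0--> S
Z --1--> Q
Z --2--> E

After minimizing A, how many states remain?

6

All states are reachable from the start state.
Start with accepting vs non-accepting: {O} | {E,F,H,K,L,N,Q,S,Z}.
Refine {E,F,H,K,L,N,Q,S,Z} on symbol 0: members go to different blocks, giving {E,F,H,K,Q,S,Z} and {L,N}.
Refine {E,F,H,K,Q,S,Z} on symbol 0: members go to different blocks, giving {E,H,K,Z} and {F,Q,S}.
On input 0, block {E,H,K,Z} splits into {H,K} and {E,Z}.
Refine {F,Q,S} on symbol 1: members go to different blocks, giving {Q,S} and {F}.
No further refinement is possible. Final partition (6 blocks): {O} | {H,K} | {L,N} | {Q,S} | {E,Z} | {F}.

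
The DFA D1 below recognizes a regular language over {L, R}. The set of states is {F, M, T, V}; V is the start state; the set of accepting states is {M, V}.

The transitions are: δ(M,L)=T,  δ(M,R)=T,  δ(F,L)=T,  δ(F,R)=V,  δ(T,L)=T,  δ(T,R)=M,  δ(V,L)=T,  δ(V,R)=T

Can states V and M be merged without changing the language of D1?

Yes

Reachable states from the start: {M,T,V}. Unreachable: {F} — drop them.
Initial partition by acceptance: {M,V} | {T}.
No further refinement is possible. Final partition (2 blocks): {M,V} | {T}.
V and M lie in the same block of the stable partition, so they are equivalent — no string distinguishes them.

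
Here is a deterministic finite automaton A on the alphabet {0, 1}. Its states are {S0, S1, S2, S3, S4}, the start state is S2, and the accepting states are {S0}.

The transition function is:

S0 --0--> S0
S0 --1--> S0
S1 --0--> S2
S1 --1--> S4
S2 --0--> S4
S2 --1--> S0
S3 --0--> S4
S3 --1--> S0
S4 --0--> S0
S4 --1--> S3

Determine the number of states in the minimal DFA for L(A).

First remove the unreachable states {S1}; 4 states remain.
Initial partition by acceptance: {S0} | {S2,S3,S4}.
On input 0, block {S2,S3,S4} splits into {S2,S3} and {S4}.
Stable partition: {S0} | {S2,S3} | {S4} — 3 equivalence classes.

3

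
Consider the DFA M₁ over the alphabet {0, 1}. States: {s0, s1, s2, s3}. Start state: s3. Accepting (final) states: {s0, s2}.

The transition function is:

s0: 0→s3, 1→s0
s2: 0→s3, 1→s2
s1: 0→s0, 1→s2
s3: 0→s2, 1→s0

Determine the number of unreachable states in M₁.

1

Starting at s3 and following transitions, the reachable set is {s0, s2, s3}. That leaves s1 unreachable — 1 in total.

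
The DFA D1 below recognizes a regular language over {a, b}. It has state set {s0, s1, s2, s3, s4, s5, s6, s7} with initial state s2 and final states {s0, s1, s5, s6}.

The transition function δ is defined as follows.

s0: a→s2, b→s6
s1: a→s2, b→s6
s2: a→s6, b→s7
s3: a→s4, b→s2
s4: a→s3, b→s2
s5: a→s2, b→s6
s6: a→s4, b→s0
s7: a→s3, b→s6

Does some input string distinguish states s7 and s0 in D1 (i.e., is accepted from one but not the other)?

Yes

States {s1,s5} cannot be reached from the start state, so discard them.
Start with accepting vs non-accepting: {s0,s6} | {s2,s3,s4,s7}.
On input a, block {s2,s3,s4,s7} splits into {s3,s4,s7} and {s2}.
On input a, block {s0,s6} splits into {s0} and {s6}.
On input b, block {s3,s4,s7} splits into {s3,s4} and {s7}.
The partition is now stable with 5 blocks: {s0} | {s3,s4} | {s2} | {s6} | {s7}.
s7 and s0 end up in different blocks, so they are distinguishable. For instance, the string 'ε' is accepted from only s0.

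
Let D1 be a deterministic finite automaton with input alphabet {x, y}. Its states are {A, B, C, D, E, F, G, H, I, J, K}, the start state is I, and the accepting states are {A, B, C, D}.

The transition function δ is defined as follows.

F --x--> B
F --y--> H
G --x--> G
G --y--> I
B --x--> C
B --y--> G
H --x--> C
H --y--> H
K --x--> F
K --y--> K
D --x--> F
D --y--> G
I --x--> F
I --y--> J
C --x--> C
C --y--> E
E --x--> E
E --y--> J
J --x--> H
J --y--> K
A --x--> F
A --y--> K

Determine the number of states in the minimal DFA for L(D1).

4

Reachable states from the start: {B,C,E,F,G,H,I,J,K}. Unreachable: {A,D} — drop them.
Start with accepting vs non-accepting: {B,C} | {E,F,G,H,I,J,K}.
Refine {E,F,G,H,I,J,K} on symbol x: members go to different blocks, giving {E,G,I,J,K} and {F,H}.
On input x, block {E,G,I,J,K} splits into {I,J,K} and {E,G}.
The partition is now stable with 4 blocks: {B,C} | {I,J,K} | {F,H} | {E,G}.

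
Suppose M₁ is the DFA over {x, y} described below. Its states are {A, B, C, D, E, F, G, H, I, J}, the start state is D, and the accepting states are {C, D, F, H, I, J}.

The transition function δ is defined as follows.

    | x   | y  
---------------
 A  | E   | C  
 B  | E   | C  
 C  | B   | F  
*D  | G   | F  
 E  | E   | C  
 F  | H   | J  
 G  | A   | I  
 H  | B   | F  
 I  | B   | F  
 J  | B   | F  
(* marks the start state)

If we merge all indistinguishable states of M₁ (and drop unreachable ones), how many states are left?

3

All states are reachable from the start state.
Start with accepting vs non-accepting: {C,D,F,H,I,J} | {A,B,E,G}.
On input x, block {C,D,F,H,I,J} splits into {C,D,H,I,J} and {F}.
No further refinement is possible. Final partition (3 blocks): {C,D,H,I,J} | {A,B,E,G} | {F}.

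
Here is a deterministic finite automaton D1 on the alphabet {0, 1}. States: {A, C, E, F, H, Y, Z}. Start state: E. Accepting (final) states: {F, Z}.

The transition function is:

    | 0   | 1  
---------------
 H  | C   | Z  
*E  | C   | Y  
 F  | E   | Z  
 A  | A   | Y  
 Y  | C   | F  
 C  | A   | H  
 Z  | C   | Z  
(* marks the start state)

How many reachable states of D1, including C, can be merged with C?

P0 = {F,Z} | {A,C,E,H,Y}.
On input 1, block {A,C,E,H,Y} splits into {A,C,E} and {H,Y}.
Stable partition: {F,Z} | {A,C,E} | {H,Y} — 3 equivalence classes.
The equivalence class containing C is {A,C,E}, of size 3.

3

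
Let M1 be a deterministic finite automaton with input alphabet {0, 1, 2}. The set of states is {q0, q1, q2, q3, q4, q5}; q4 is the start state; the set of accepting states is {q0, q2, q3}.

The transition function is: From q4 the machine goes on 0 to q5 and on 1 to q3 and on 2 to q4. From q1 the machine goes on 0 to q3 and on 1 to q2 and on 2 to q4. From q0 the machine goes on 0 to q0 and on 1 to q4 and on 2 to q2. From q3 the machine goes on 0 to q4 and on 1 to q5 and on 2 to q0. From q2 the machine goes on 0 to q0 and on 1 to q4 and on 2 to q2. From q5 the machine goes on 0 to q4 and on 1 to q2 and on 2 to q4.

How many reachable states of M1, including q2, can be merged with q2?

Reachable states from the start: {q0,q2,q3,q4,q5}. Unreachable: {q1} — drop them.
Initial partition by acceptance: {q0,q2,q3} | {q4,q5}.
On input 0, block {q0,q2,q3} splits into {q0,q2} and {q3}.
Refine {q4,q5} on symbol 1: members go to different blocks, giving {q4} and {q5}.
Stable partition: {q0,q2} | {q4} | {q3} | {q5} — 4 equivalence classes.
The equivalence class containing q2 is {q0,q2}, of size 2.

2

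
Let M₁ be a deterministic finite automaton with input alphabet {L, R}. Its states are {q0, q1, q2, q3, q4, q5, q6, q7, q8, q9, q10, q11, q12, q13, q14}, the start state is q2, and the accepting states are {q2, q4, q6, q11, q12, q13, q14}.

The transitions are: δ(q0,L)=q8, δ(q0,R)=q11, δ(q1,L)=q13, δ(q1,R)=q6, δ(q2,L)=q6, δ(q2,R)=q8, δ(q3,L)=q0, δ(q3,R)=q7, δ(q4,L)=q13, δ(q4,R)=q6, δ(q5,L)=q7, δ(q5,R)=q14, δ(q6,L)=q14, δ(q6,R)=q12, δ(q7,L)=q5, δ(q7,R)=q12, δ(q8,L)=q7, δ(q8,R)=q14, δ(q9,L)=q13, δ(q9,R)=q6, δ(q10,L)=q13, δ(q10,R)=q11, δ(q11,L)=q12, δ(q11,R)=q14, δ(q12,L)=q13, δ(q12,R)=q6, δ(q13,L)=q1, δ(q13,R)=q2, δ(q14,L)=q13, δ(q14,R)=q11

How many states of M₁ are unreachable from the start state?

Starting at q2 and following transitions, the reachable set is {q1, q2, q5, q6, q7, q8, q11, q12, q13, q14}. That leaves q0, q3, q4, q9, q10 unreachable — 5 in total.

5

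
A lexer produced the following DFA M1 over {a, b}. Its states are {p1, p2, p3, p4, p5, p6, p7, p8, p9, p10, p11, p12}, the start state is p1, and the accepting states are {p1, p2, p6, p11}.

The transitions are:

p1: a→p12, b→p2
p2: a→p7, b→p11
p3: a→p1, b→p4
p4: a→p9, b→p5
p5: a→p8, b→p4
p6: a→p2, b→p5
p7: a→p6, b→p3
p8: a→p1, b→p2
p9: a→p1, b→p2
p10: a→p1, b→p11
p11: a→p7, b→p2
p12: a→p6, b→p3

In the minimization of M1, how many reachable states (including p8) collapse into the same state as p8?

First remove the unreachable states {p10}; 11 states remain.
P0 = {p1,p2,p6,p11} | {p3,p4,p5,p7,p8,p9,p12}.
Split {p1,p2,p6,p11} by δ(·,a) → {p1,p2,p11} and {p6}.
Split {p3,p4,p5,p7,p8,p9,p12} by δ(·,a) → {p3,p8,p9} and {p4,p5} and {p7,p12}.
Split {p3,p8,p9} by δ(·,b) → {p8,p9} and {p3}.
The partition is now stable with 6 blocks: {p1,p2,p11} | {p8,p9} | {p6} | {p4,p5} | {p7,p12} | {p3}.
State p8 belongs to the block {p8,p9}, which has 2 states.

2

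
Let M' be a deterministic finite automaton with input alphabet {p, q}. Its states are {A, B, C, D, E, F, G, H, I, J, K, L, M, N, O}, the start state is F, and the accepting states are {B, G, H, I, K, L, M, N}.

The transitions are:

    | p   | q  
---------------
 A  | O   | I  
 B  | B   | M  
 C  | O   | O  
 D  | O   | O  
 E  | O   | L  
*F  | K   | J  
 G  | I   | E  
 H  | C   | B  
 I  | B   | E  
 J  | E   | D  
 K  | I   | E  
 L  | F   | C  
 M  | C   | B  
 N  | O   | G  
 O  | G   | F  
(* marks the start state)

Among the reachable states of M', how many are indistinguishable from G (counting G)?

2

First remove the unreachable states {A,H,N}; 12 states remain.
P0 = {B,G,I,K,L,M} | {C,D,E,F,J,O}.
Split {B,G,I,K,L,M} by δ(·,p) → {B,G,I,K} and {L,M}.
Refine {B,G,I,K} on symbol q: members go to different blocks, giving {G,I,K} and {B}.
Refine {G,I,K} on symbol p: members go to different blocks, giving {G,K} and {I}.
On input p, block {C,D,E,F,J,O} splits into {C,D,E,J} and {F,O}.
Split {C,D,E,J} by δ(·,p) → {C,D,E} and {J}.
Split {C,D,E} by δ(·,q) → {C,D} and {E}.
Split {L,M} by δ(·,p) → {L} and {M}.
On input q, block {F,O} splits into {F} and {O}.
No further refinement is possible. Final partition (10 blocks): {G,K} | {C,D} | {L} | {B} | {I} | {F} | {J} | {E} | {M} | {O}.
State G belongs to the block {G,K}, which has 2 states.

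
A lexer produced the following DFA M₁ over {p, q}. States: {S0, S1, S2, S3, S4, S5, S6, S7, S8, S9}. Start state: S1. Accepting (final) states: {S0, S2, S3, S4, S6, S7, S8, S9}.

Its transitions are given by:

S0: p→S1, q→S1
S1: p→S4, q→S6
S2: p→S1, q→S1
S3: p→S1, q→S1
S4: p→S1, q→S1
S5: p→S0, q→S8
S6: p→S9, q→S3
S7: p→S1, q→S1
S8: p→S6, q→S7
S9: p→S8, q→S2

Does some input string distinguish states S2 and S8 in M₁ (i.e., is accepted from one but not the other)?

Yes

States {S0,S5} cannot be reached from the start state, so discard them.
Start with accepting vs non-accepting: {S2,S3,S4,S6,S7,S8,S9} | {S1}.
Split {S2,S3,S4,S6,S7,S8,S9} by δ(·,p) → {S2,S3,S4,S7} and {S6,S8,S9}.
Stable partition: {S2,S3,S4,S7} | {S1} | {S6,S8,S9} — 3 equivalence classes.
S2 and S8 end up in different blocks, so they are distinguishable. For instance, the string 'p' is accepted from only S8.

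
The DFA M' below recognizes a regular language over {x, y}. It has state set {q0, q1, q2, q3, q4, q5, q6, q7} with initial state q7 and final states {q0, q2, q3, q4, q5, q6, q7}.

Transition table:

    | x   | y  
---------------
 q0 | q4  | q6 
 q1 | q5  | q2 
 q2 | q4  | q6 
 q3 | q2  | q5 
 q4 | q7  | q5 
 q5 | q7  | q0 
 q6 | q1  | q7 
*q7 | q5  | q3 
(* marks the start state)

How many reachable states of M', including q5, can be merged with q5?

1

Initial partition by acceptance: {q0,q2,q3,q4,q5,q6,q7} | {q1}.
Refine {q0,q2,q3,q4,q5,q6,q7} on symbol x: members go to different blocks, giving {q0,q2,q3,q4,q5,q7} and {q6}.
On input y, block {q0,q2,q3,q4,q5,q7} splits into {q3,q4,q5,q7} and {q0,q2}.
Refine {q3,q4,q5,q7} on symbol x: members go to different blocks, giving {q4,q5,q7} and {q3}.
On input y, block {q4,q5,q7} splits into {q4} and {q5} and {q7}.
Stable partition: {q4} | {q1} | {q6} | {q0,q2} | {q3} | {q5} | {q7} — 7 equivalence classes.
State q5 belongs to the block {q5}, which has 1 states.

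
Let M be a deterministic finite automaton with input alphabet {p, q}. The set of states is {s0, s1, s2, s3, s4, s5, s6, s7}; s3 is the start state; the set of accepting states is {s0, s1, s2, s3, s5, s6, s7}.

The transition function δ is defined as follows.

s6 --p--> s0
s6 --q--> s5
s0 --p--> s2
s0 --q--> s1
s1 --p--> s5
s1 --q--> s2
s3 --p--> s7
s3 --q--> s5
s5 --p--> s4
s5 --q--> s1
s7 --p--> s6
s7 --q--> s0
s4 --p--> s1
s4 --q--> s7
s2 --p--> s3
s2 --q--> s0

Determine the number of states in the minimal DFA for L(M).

Initial partition by acceptance: {s0,s1,s2,s3,s5,s6,s7} | {s4}.
On input p, block {s0,s1,s2,s3,s5,s6,s7} splits into {s0,s1,s2,s3,s6,s7} and {s5}.
Refine {s0,s1,s2,s3,s6,s7} on symbol p: members go to different blocks, giving {s0,s2,s3,s6,s7} and {s1}.
On input q, block {s0,s2,s3,s6,s7} splits into {s2,s7} and {s3,s6} and {s0}.
Refine {s3,s6} on symbol p: members go to different blocks, giving {s3} and {s6}.
On input p, block {s2,s7} splits into {s2} and {s7}.
Stable partition: {s2} | {s4} | {s5} | {s1} | {s3} | {s0} | {s6} | {s7} — 8 equivalence classes.

8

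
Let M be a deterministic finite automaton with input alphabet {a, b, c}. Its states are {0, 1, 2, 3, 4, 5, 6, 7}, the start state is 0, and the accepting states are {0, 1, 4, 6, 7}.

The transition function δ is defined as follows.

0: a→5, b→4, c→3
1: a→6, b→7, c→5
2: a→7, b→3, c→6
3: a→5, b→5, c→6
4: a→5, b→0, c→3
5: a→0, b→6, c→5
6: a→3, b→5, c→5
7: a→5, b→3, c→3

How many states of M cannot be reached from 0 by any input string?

No path from 0 leads to 1, 2, 7; the other 5 states are all reachable.

3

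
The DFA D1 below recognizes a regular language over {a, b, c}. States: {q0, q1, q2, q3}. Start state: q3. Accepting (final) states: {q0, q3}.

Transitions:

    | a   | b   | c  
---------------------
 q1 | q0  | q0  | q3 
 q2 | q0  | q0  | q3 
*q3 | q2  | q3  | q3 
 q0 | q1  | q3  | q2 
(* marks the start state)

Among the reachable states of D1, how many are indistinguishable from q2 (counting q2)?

2

P0 = {q0,q3} | {q1,q2}.
Refine {q0,q3} on symbol c: members go to different blocks, giving {q0} and {q3}.
Stable partition: {q0} | {q1,q2} | {q3} — 3 equivalence classes.
State q2 belongs to the block {q1,q2}, which has 2 states.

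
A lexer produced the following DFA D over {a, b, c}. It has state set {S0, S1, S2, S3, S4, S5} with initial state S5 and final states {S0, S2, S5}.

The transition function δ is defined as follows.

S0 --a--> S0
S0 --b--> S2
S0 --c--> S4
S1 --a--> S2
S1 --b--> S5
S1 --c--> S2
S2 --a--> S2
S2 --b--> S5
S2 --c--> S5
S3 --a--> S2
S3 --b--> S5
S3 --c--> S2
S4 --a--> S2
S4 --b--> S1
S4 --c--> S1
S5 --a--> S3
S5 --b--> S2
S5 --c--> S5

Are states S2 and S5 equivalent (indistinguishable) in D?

No

States {S0,S1,S4} cannot be reached from the start state, so discard them.
Start with accepting vs non-accepting: {S2,S5} | {S3}.
On input a, block {S2,S5} splits into {S2} and {S5}.
Stable partition: {S2} | {S3} | {S5} — 3 equivalence classes.
S2 and S5 end up in different blocks, so they are distinguishable. For instance, the string 'a' is accepted from only S2.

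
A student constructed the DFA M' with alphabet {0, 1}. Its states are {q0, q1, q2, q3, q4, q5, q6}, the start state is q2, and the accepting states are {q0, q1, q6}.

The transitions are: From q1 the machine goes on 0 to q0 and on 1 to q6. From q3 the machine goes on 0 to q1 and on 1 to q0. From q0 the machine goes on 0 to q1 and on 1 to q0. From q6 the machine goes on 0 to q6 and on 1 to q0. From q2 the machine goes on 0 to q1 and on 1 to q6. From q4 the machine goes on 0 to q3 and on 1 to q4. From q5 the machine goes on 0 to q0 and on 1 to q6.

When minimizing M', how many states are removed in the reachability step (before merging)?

No path from q2 leads to q3, q4, q5; the other 4 states are all reachable.

3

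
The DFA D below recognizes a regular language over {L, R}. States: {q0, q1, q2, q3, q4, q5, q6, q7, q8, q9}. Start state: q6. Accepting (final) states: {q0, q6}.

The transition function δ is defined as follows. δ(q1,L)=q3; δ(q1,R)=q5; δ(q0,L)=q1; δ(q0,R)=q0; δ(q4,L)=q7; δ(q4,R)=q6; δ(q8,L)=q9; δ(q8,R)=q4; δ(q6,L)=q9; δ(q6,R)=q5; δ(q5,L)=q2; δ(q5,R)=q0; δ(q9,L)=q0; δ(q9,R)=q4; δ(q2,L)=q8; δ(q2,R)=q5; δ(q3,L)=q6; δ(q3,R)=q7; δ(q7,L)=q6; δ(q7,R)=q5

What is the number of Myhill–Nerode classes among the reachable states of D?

Every state is reachable, so we keep all 10.
Start with accepting vs non-accepting: {q0,q6} | {q1,q2,q3,q4,q5,q7,q8,q9}.
Split {q0,q6} by δ(·,R) → {q0} and {q6}.
On input L, block {q1,q2,q3,q4,q5,q7,q8,q9} splits into {q1,q2,q4,q5,q8} and {q3,q7} and {q9}.
Split {q1,q2,q4,q5,q8} by δ(·,L) → {q1,q4} and {q2,q5} and {q8}.
On input R, block {q1,q4} splits into {q1} and {q4}.
On input R, block {q3,q7} splits into {q3} and {q7}.
Split {q2,q5} by δ(·,L) → {q2} and {q5}.
No further refinement is possible. Final partition (10 blocks): {q0} | {q1} | {q6} | {q3} | {q9} | {q2} | {q8} | {q4} | {q7} | {q5}.

10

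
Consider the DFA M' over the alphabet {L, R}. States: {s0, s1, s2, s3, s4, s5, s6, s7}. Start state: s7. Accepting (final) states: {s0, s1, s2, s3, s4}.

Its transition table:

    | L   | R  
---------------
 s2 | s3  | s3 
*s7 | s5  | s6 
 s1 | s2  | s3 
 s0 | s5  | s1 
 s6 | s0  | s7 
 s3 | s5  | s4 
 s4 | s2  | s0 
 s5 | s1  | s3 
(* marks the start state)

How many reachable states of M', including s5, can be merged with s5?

Every state is reachable, so we keep all 8.
P0 = {s0,s1,s2,s3,s4} | {s5,s6,s7}.
Refine {s0,s1,s2,s3,s4} on symbol L: members go to different blocks, giving {s1,s2,s4} and {s0,s3}.
Refine {s1,s2,s4} on symbol L: members go to different blocks, giving {s1,s4} and {s2}.
On input L, block {s5,s6,s7} splits into {s5} and {s6} and {s7}.
No further refinement is possible. Final partition (6 blocks): {s1,s4} | {s5} | {s0,s3} | {s2} | {s6} | {s7}.
State s5 belongs to the block {s5}, which has 1 states.

1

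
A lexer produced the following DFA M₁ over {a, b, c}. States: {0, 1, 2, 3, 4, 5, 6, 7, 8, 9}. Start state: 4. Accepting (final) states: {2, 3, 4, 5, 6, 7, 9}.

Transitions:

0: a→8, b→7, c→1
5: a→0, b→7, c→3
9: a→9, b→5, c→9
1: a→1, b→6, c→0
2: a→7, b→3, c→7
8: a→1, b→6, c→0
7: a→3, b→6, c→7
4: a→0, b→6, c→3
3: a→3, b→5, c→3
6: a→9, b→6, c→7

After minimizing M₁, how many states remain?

First remove the unreachable states {2}; 9 states remain.
Start with accepting vs non-accepting: {3,4,5,6,7,9} | {0,1,8}.
Split {3,4,5,6,7,9} by δ(·,a) → {3,6,7,9} and {4,5}.
Refine {3,6,7,9} on symbol b: members go to different blocks, giving {3,9} and {6,7}.
The partition is now stable with 4 blocks: {3,9} | {0,1,8} | {4,5} | {6,7}.

4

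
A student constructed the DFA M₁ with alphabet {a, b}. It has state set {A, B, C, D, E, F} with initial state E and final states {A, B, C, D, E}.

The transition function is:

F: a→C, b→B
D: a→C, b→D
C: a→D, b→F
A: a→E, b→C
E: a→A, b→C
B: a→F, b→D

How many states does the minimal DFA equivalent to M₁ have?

5

Every state is reachable, so we keep all 6.
Initial partition by acceptance: {A,B,C,D,E} | {F}.
Refine {A,B,C,D,E} on symbol a: members go to different blocks, giving {A,C,D,E} and {B}.
Refine {A,C,D,E} on symbol b: members go to different blocks, giving {A,D,E} and {C}.
Refine {A,D,E} on symbol a: members go to different blocks, giving {A,E} and {D}.
The partition is now stable with 5 blocks: {A,E} | {F} | {B} | {C} | {D}.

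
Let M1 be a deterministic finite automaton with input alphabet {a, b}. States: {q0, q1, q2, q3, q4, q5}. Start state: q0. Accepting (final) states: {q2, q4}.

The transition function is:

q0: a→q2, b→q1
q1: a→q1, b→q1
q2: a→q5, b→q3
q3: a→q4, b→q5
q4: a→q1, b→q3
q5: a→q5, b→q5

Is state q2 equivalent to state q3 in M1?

Initial partition by acceptance: {q2,q4} | {q0,q1,q3,q5}.
On input a, block {q0,q1,q3,q5} splits into {q0,q3} and {q1,q5}.
No further refinement is possible. Final partition (3 blocks): {q2,q4} | {q0,q3} | {q1,q5}.
q2 and q3 end up in different blocks, so they are distinguishable. For instance, the string 'ε' is accepted from only q2.

No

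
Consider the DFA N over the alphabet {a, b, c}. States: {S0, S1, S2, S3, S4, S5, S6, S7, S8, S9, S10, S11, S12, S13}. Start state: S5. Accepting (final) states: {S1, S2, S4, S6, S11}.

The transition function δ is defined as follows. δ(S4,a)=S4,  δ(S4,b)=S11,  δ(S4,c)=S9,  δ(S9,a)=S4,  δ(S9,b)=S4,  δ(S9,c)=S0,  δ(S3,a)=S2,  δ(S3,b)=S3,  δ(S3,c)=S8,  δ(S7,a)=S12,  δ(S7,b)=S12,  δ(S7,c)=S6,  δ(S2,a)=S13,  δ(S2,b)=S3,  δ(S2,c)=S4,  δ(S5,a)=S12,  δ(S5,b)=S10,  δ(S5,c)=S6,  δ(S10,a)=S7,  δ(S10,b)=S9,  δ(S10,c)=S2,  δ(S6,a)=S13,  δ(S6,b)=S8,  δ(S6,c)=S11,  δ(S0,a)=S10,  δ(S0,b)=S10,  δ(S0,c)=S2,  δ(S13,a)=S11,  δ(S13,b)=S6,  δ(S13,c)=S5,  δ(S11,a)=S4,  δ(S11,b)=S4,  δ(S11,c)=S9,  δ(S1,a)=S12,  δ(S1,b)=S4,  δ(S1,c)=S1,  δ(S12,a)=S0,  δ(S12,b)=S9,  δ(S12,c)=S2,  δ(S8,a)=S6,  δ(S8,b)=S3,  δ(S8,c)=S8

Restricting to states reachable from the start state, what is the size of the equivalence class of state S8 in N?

States {S1} cannot be reached from the start state, so discard them.
Start with accepting vs non-accepting: {S2,S4,S6,S11} | {S0,S3,S5,S7,S8,S9,S10,S12,S13}.
On input a, block {S2,S4,S6,S11} splits into {S2,S6} and {S4,S11}.
Refine {S0,S3,S5,S7,S8,S9,S10,S12,S13} on symbol a: members go to different blocks, giving {S0,S5,S7,S10,S12} and {S3,S8} and {S9,S13}.
Refine {S0,S5,S7,S10,S12} on symbol b: members go to different blocks, giving {S0,S5,S7} and {S10,S12}.
On input b, block {S9,S13} splits into {S9} and {S13}.
No further refinement is possible. Final partition (7 blocks): {S2,S6} | {S0,S5,S7} | {S4,S11} | {S3,S8} | {S9} | {S10,S12} | {S13}.
State S8 belongs to the block {S3,S8}, which has 2 states.

2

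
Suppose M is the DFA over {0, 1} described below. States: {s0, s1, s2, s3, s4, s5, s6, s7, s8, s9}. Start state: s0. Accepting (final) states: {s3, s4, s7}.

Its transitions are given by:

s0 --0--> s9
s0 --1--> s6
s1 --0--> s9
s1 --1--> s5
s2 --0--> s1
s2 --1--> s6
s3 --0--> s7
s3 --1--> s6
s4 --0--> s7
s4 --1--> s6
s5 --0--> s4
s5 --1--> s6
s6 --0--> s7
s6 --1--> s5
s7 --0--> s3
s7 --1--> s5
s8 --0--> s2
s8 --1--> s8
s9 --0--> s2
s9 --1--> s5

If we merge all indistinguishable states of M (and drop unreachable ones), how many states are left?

States {s8} cannot be reached from the start state, so discard them.
Initial partition by acceptance: {s3,s4,s7} | {s0,s1,s2,s5,s6,s9}.
On input 0, block {s0,s1,s2,s5,s6,s9} splits into {s0,s1,s2,s9} and {s5,s6}.
Stable partition: {s3,s4,s7} | {s0,s1,s2,s9} | {s5,s6} — 3 equivalence classes.

3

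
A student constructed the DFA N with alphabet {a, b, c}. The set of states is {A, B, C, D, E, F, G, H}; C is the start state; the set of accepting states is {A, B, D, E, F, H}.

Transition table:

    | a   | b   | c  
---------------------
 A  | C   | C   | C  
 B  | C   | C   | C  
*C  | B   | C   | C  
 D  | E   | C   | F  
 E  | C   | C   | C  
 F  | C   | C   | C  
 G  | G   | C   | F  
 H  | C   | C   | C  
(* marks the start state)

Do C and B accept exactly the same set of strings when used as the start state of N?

No

First remove the unreachable states {A,D,E,F,G,H}; 2 states remain.
Initial partition by acceptance: {B} | {C}.
Stable partition: {B} | {C} — 2 equivalence classes.
C and B end up in different blocks, so they are distinguishable. For instance, the string 'ε' is accepted from only B.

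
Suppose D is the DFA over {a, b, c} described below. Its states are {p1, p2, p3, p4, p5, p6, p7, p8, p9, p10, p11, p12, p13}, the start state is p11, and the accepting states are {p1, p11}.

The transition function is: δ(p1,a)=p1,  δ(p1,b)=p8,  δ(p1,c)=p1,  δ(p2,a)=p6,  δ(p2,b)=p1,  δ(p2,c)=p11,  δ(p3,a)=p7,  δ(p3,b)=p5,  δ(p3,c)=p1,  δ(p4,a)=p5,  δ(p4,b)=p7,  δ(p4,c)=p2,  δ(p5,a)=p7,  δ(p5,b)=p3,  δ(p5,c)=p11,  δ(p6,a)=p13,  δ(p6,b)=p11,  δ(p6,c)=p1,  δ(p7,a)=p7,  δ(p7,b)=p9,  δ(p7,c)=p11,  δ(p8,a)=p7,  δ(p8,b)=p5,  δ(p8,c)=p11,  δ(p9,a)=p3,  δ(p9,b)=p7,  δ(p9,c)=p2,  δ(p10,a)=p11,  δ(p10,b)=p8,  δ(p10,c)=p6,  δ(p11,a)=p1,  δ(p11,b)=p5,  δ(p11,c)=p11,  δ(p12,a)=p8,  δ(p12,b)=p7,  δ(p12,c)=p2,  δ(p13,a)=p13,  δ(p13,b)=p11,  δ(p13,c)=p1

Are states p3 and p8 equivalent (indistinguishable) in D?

States {p4,p10,p12} cannot be reached from the start state, so discard them.
Initial partition by acceptance: {p1,p11} | {p2,p3,p5,p6,p7,p8,p9,p13}.
Refine {p2,p3,p5,p6,p7,p8,p9,p13} on symbol b: members go to different blocks, giving {p3,p5,p7,p8,p9} and {p2,p6,p13}.
On input c, block {p3,p5,p7,p8,p9} splits into {p3,p5,p7,p8} and {p9}.
On input b, block {p3,p5,p7,p8} splits into {p3,p5,p8} and {p7}.
Stable partition: {p1,p11} | {p3,p5,p8} | {p2,p6,p13} | {p9} | {p7} — 5 equivalence classes.
p3 and p8 lie in the same block of the stable partition, so they are equivalent — no string distinguishes them.

Yes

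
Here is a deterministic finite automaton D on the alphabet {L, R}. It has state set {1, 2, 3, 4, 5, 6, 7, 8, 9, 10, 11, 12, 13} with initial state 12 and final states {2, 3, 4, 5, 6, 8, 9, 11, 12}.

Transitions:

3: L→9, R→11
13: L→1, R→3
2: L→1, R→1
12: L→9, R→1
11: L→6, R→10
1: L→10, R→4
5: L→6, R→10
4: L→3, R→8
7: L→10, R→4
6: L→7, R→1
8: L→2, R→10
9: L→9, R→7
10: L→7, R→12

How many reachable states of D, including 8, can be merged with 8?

2

Reachable states from the start: {1,2,3,4,6,7,8,9,10,11,12}. Unreachable: {5,13} — drop them.
Start with accepting vs non-accepting: {2,3,4,6,8,9,11,12} | {1,7,10}.
Split {2,3,4,6,8,9,11,12} by δ(·,L) → {3,4,8,9,11,12} and {2,6}.
On input L, block {3,4,8,9,11,12} splits into {3,4,9,12} and {8,11}.
On input R, block {3,4,9,12} splits into {3,4} and {9,12}.
Refine {3,4} on symbol L: members go to different blocks, giving {3} and {4}.
On input R, block {1,7,10} splits into {1,7} and {10}.
Stable partition: {3} | {1,7} | {2,6} | {8,11} | {9,12} | {4} | {10} — 7 equivalence classes.
The equivalence class containing 8 is {8,11}, of size 2.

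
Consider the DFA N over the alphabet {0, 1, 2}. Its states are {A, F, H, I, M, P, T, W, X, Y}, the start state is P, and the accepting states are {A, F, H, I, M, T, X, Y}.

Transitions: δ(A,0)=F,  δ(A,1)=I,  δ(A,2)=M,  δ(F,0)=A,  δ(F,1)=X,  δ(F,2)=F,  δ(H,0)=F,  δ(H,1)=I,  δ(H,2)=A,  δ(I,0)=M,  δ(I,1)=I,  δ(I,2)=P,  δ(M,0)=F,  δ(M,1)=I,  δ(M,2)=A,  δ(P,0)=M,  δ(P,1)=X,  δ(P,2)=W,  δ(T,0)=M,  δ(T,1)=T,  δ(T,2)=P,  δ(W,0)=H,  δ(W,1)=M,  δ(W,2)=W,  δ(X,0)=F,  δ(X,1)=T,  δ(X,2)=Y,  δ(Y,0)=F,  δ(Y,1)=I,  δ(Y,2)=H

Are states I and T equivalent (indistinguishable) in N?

All states are reachable from the start state.
Start with accepting vs non-accepting: {A,F,H,I,M,T,X,Y} | {P,W}.
Split {A,F,H,I,M,T,X,Y} by δ(·,2) → {A,F,H,M,X,Y} and {I,T}.
Split {A,F,H,M,X,Y} by δ(·,1) → {A,H,M,X,Y} and {F}.
Stable partition: {A,H,M,X,Y} | {P,W} | {I,T} | {F} — 4 equivalence classes.
I and T lie in the same block of the stable partition, so they are equivalent — no string distinguishes them.

Yes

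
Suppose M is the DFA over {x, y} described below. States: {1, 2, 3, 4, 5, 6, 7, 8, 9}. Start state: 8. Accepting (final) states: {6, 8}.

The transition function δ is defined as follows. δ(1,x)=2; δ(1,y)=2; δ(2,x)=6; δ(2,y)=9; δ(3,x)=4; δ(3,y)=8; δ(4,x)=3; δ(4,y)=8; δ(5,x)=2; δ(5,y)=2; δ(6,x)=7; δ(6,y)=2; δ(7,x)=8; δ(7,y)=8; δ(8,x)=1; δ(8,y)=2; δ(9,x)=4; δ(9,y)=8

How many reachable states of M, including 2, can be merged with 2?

1

States {5} cannot be reached from the start state, so discard them.
P0 = {6,8} | {1,2,3,4,7,9}.
Refine {1,2,3,4,7,9} on symbol x: members go to different blocks, giving {1,3,4,9} and {2,7}.
On input x, block {6,8} splits into {6} and {8}.
Refine {1,3,4,9} on symbol x: members go to different blocks, giving {3,4,9} and {1}.
Split {2,7} by δ(·,x) → {2} and {7}.
Stable partition: {6} | {3,4,9} | {2} | {8} | {1} | {7} — 6 equivalence classes.
The equivalence class containing 2 is {2}, of size 1.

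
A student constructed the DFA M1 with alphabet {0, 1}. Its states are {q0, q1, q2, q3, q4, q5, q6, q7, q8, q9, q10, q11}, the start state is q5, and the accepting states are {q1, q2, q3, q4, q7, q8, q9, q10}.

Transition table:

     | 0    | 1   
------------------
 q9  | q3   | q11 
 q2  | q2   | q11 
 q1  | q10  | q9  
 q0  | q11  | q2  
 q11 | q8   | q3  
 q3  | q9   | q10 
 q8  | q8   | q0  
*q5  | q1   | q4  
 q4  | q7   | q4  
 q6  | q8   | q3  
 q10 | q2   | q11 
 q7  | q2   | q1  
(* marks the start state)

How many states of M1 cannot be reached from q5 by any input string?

1

Starting at q5 and following transitions, the reachable set is {q0, q1, q2, q3, q4, q5, q7, q8, q9, q10, q11}. That leaves q6 unreachable — 1 in total.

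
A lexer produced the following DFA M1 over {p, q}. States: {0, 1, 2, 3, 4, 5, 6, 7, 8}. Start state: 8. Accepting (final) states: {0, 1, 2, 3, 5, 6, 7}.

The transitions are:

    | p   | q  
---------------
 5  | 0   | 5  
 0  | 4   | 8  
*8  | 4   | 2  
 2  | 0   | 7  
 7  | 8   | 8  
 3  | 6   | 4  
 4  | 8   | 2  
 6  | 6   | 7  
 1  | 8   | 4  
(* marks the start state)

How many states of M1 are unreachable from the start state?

BFS from 8 reaches {0, 2, 4, 7, 8}; the 4 state(s) 1, 3, 5, 6 are never visited.

4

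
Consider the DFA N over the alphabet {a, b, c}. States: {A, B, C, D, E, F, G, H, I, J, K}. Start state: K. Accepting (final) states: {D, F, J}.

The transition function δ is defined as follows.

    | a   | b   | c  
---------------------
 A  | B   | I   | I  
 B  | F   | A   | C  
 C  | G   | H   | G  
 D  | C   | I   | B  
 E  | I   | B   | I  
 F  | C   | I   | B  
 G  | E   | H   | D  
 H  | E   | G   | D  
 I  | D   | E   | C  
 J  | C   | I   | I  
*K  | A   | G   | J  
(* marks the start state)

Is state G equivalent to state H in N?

Yes

P0 = {D,F,J} | {A,B,C,E,G,H,I,K}.
On input a, block {A,B,C,E,G,H,I,K} splits into {A,C,E,G,H,K} and {B,I}.
On input a, block {A,C,E,G,H,K} splits into {C,G,H,K} and {A,E}.
Split {C,G,H,K} by δ(·,a) → {G,H,K} and {C}.
Stable partition: {D,F,J} | {G,H,K} | {B,I} | {A,E} | {C} — 5 equivalence classes.
G and H lie in the same block of the stable partition, so they are equivalent — no string distinguishes them.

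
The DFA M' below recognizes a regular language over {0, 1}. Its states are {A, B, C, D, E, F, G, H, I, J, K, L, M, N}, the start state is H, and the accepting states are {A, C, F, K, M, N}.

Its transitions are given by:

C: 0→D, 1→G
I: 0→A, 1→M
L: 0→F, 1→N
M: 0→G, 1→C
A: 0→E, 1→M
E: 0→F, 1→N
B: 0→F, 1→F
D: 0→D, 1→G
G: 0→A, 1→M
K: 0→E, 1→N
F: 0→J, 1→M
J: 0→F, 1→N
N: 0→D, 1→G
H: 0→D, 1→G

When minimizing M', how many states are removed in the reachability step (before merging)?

BFS from H reaches {A, C, D, E, F, G, H, J, M, N}; the 4 state(s) B, I, K, L are never visited.

4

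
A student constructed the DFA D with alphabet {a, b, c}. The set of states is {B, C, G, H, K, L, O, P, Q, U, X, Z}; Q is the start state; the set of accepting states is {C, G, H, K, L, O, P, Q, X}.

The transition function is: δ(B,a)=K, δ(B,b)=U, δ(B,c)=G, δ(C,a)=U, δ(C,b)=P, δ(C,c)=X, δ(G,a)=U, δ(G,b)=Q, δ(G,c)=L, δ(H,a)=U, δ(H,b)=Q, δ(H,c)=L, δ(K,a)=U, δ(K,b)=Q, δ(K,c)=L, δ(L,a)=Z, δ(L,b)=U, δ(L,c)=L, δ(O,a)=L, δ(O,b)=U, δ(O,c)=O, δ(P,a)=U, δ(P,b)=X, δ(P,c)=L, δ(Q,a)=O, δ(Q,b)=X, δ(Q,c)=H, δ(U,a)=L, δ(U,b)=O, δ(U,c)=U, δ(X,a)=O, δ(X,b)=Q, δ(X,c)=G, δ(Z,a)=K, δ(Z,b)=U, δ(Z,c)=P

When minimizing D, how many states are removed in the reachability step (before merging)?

Starting at Q and following transitions, the reachable set is {G, H, K, L, O, P, Q, U, X, Z}. That leaves B, C unreachable — 2 in total.

2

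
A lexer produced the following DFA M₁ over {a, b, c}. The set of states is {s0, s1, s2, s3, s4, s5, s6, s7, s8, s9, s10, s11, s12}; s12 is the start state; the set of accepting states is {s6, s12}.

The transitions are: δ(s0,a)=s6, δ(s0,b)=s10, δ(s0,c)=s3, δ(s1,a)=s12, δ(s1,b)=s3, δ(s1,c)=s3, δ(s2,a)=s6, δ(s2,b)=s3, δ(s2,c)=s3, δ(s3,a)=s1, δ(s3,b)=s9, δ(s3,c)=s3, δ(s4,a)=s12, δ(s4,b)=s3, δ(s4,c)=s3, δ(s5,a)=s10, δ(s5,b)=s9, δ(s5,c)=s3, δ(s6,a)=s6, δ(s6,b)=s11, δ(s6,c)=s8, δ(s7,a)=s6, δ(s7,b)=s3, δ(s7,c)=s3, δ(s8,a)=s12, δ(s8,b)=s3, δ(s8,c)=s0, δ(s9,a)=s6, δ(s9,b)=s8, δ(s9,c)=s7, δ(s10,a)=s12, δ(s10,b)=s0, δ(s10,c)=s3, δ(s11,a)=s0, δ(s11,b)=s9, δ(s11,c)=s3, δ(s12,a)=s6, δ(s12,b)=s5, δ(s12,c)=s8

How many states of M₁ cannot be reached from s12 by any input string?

2

BFS from s12 reaches {s0, s1, s3, s5, s6, s7, s8, s9, s10, s11, s12}; the 2 state(s) s2, s4 are never visited.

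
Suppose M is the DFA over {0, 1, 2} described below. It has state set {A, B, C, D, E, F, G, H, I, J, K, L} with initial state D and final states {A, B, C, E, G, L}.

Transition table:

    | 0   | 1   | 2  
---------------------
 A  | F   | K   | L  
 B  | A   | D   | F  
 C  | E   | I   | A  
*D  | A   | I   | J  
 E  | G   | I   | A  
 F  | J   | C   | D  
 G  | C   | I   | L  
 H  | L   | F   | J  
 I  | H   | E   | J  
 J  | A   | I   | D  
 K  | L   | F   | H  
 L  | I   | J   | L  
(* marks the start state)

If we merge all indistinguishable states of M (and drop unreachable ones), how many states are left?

4

First remove the unreachable states {B}; 11 states remain.
Start with accepting vs non-accepting: {A,C,E,G,L} | {D,F,H,I,J,K}.
Refine {A,C,E,G,L} on symbol 0: members go to different blocks, giving {C,E,G} and {A,L}.
On input 0, block {D,F,H,I,J,K} splits into {D,H,J,K} and {F,I}.
No further refinement is possible. Final partition (4 blocks): {C,E,G} | {D,H,J,K} | {A,L} | {F,I}.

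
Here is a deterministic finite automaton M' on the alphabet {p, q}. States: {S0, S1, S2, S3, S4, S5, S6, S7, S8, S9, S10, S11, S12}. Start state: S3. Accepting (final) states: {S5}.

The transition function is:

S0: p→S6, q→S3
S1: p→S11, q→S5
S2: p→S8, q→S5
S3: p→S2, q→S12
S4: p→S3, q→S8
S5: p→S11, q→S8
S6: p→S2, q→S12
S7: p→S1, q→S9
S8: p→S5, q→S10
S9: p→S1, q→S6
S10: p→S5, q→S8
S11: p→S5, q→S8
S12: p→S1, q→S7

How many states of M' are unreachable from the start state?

BFS from S3 reaches {S1, S2, S3, S5, S6, S7, S8, S9, S10, S11, S12}; the 2 state(s) S0, S4 are never visited.

2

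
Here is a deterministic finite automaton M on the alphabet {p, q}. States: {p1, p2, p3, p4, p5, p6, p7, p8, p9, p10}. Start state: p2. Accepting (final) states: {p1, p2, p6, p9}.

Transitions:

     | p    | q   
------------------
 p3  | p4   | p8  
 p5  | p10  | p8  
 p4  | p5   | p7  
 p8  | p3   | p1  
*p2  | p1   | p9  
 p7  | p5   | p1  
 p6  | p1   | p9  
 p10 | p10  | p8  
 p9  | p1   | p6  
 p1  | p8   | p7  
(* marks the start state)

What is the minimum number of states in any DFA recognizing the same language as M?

Every state is reachable, so we keep all 10.
Start with accepting vs non-accepting: {p1,p2,p6,p9} | {p3,p4,p5,p7,p8,p10}.
Split {p1,p2,p6,p9} by δ(·,p) → {p2,p6,p9} and {p1}.
Refine {p3,p4,p5,p7,p8,p10} on symbol q: members go to different blocks, giving {p3,p4,p5,p10} and {p7,p8}.
The partition is now stable with 4 blocks: {p2,p6,p9} | {p3,p4,p5,p10} | {p1} | {p7,p8}.

4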